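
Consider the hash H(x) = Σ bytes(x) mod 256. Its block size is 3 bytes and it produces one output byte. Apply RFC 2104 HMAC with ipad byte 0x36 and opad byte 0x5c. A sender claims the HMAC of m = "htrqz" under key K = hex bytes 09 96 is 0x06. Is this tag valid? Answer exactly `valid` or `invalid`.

invalid

Key hex bytes 09 96 is 2 bytes ≤ B = 3; zero-pad to 3 bytes: K' = 09 96 00.
K' ⊕ ipad = 3f a0 36; K' ⊕ opad = 55 ca 5c.
Inner hash: sum = 63+160+54+104+116+114+113+122 = 846; mod 256 = 78 → 4e.
Outer hash (recomputed tag): sum = 85+202+92+78 = 457; mod 256 = 201 → c9.
Recomputed tag = c9; claimed = 06 → mismatch.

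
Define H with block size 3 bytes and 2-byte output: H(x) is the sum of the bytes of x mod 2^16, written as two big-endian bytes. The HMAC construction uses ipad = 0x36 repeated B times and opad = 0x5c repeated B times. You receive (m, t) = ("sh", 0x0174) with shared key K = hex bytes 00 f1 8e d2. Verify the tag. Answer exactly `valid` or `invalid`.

valid

Key hex bytes 00 f1 8e d2 is 4 bytes > B = 3, so hash it first: H(key) = 02 51, then zero-pad to 3 bytes: K' = 02 51 00.
K' ⊕ ipad = 34 67 36; K' ⊕ opad = 5e 0d 5c.
Inner hash: sum = 52+103+54+115+104 = 428 → 01 ac.
Outer hash (recomputed tag): sum = 94+13+92+1+172 = 372 → 01 74.
Recomputed tag = 0174; claimed = 0174 → match.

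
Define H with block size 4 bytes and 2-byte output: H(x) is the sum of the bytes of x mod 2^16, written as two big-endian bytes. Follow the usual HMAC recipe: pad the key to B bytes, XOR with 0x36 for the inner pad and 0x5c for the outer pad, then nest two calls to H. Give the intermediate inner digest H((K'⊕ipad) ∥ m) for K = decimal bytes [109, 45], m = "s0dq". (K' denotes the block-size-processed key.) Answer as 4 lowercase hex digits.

025a

Key decimal bytes [109, 45] = 6d 2d is 2 bytes ≤ B = 4; zero-pad to 4 bytes: K' = 6d 2d 00 00.
K' ⊕ ipad = 5b 1b 36 36.
Inner input = 5b 1b 36 36 ∥ 73 30 64 71.
Inner hash: sum = 91+27+54+54+115+48+100+113 = 602 → 02 5a.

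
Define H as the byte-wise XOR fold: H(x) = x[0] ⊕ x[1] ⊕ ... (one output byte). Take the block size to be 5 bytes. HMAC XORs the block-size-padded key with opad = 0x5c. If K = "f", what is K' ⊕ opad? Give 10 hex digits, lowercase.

3a5c5c5c5c

Key "f" = 66 is 1 byte ≤ B = 5; zero-pad to 5 bytes: K' = 66 00 00 00 00.
XOR each byte with 0x5c: 66⊕5c=3a, 00⊕5c=5c, 00⊕5c=5c, 00⊕5c=5c, 00⊕5c=5c.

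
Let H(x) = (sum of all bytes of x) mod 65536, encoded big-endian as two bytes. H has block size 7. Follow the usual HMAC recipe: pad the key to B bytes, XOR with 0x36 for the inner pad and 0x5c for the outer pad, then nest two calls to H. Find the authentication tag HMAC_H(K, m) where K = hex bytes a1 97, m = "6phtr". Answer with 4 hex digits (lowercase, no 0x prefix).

03d2

Key hex bytes a1 97 is 2 bytes ≤ B = 7; zero-pad to 7 bytes: K' = a1 97 00 00 00 00 00.
K' ⊕ ipad = 97 a1 36 36 36 36 36.  K' ⊕ opad = fd cb 5c 5c 5c 5c 5c.
Inner input = (K'⊕ipad) ∥ m = 97 a1 36 36 36 36 36 ∥ 36 70 68 74 72.
Inner hash: sum = 151+161+54+54+54+54+54+54+112+104+116+114 = 1082 → 04 3a.
Outer input = (K'⊕opad) ∥ inner = fd cb 5c 5c 5c 5c 5c ∥ 04 3a.
Outer hash (tag): sum = 253+203+92+92+92+92+92+4+58 = 978 → 03 d2.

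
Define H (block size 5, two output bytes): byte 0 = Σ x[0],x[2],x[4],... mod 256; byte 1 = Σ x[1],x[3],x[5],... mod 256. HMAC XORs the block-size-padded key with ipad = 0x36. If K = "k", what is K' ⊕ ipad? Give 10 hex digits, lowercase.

Key "k" = 6b is 1 byte ≤ B = 5; zero-pad to 5 bytes: K' = 6b 00 00 00 00.
XOR each byte with 0x36: 6b⊕36=5d, 00⊕36=36, 00⊕36=36, 00⊕36=36, 00⊕36=36.

5d36363636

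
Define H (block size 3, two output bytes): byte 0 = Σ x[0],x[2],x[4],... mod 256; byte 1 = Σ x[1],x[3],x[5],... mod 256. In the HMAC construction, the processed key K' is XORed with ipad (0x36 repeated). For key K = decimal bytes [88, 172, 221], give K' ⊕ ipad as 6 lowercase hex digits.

Key decimal bytes [88, 172, 221] = 58 ac dd is exactly B = 3 bytes: K' = 58 ac dd.
XOR each byte with 0x36: 58⊕36=6e, ac⊕36=9a, dd⊕36=eb.

6e9aeb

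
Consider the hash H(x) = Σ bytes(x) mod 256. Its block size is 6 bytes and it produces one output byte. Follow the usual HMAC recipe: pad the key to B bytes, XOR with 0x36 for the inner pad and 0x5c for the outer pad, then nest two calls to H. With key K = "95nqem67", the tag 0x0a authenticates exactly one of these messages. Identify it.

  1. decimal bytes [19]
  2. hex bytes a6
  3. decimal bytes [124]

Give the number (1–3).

2

Key "95nqem67" = 39 35 6e 71 65 6d 36 37 is 8 bytes > B = 6, so hash it first: H(key) = 8c, then zero-pad to 6 bytes: K' = 8c 00 00 00 00 00.
K' ⊕ ipad = ba 36 36 36 36 36; K' ⊕ opad = d0 5c 5c 5c 5c 5c.
m1: inner = H(ba 36 36 36 36 36 13) = db; tag = H(d0 5c 5c 5c 5c 5c db) = 77
m2: inner = H(ba 36 36 36 36 36 a6) = 6e; tag = H(d0 5c 5c 5c 5c 5c 6e) = 0a ← matches
m3: inner = H(ba 36 36 36 36 36 7c) = 44; tag = H(d0 5c 5c 5c 5c 5c 44) = e0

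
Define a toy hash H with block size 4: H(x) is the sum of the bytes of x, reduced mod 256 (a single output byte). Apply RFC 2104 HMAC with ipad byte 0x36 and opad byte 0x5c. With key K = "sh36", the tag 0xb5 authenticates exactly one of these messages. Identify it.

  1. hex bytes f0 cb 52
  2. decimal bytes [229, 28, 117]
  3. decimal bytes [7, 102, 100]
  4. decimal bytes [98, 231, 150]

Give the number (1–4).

3

Key "sh36" = 73 68 33 36 is exactly B = 4 bytes: K' = 73 68 33 36.
K' ⊕ ipad = 45 5e 05 00; K' ⊕ opad = 2f 34 6f 6a.
m1: inner = H(45 5e 05 00 f0 cb 52) = b5; tag = H(2f 34 6f 6a b5) = f1
m2: inner = H(45 5e 05 00 e5 1c 75) = 1e; tag = H(2f 34 6f 6a 1e) = 5a
m3: inner = H(45 5e 05 00 07 66 64) = 79; tag = H(2f 34 6f 6a 79) = b5 ← matches
m4: inner = H(45 5e 05 00 62 e7 96) = 87; tag = H(2f 34 6f 6a 87) = c3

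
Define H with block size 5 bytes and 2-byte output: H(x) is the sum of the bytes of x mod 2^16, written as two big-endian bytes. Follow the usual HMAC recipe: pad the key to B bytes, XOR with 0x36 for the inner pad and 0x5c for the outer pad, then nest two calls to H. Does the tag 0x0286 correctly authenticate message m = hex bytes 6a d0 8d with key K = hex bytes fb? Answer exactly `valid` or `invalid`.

Key hex bytes fb is 1 byte ≤ B = 5; zero-pad to 5 bytes: K' = fb 00 00 00 00.
K' ⊕ ipad = cd 36 36 36 36; K' ⊕ opad = a7 5c 5c 5c 5c.
Inner hash: sum = 205+54+54+54+54+106+208+141 = 876 → 03 6c.
Outer hash (recomputed tag): sum = 167+92+92+92+92+3+108 = 646 → 02 86.
Recomputed tag = 0286; claimed = 0286 → match.

valid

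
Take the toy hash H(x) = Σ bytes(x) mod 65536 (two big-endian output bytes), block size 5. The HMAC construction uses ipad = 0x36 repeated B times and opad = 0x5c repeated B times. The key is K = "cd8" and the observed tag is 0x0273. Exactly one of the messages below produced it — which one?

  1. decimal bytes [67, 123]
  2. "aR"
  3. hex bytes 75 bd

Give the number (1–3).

1

Key "cd8" = 63 64 38 is 3 bytes ≤ B = 5; zero-pad to 5 bytes: K' = 63 64 38 00 00.
K' ⊕ ipad = 55 52 0e 36 36; K' ⊕ opad = 3f 38 64 5c 5c.
m1: inner = H(55 52 0e 36 36 43 7b) = 01 df; tag = H(3f 38 64 5c 5c 01 df) = 0273 ← matches
m2: inner = H(55 52 0e 36 36 61 52) = 01 d4; tag = H(3f 38 64 5c 5c 01 d4) = 0268
m3: inner = H(55 52 0e 36 36 75 bd) = 02 53; tag = H(3f 38 64 5c 5c 02 53) = 01e8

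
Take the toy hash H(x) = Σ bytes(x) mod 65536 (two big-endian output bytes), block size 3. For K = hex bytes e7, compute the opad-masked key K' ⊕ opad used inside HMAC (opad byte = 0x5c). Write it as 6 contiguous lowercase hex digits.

bb5c5c

Key hex bytes e7 is 1 byte ≤ B = 3; zero-pad to 3 bytes: K' = e7 00 00.
XOR each byte with 0x5c: e7⊕5c=bb, 00⊕5c=5c, 00⊕5c=5c.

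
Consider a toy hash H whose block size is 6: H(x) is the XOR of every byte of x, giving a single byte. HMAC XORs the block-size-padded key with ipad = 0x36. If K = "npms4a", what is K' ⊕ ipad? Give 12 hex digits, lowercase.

58465b450257

Key "npms4a" = 6e 70 6d 73 34 61 is exactly B = 6 bytes: K' = 6e 70 6d 73 34 61.
XOR each byte with 0x36: 6e⊕36=58, 70⊕36=46, 6d⊕36=5b, 73⊕36=45, 34⊕36=02, 61⊕36=57.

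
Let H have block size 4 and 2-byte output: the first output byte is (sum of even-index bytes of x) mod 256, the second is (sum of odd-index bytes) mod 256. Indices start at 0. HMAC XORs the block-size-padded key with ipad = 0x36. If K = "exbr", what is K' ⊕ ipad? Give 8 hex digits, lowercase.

Key "exbr" = 65 78 62 72 is exactly B = 4 bytes: K' = 65 78 62 72.
XOR each byte with 0x36: 65⊕36=53, 78⊕36=4e, 62⊕36=54, 72⊕36=44.

534e5444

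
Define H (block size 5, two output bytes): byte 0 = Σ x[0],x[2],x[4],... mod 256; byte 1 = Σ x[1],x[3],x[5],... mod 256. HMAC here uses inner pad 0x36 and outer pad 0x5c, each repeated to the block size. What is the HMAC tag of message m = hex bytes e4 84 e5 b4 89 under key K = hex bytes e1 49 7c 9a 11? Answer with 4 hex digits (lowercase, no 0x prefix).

Key hex bytes e1 49 7c 9a 11 is exactly B = 5 bytes: K' = e1 49 7c 9a 11.
K' ⊕ ipad = d7 7f 4a ac 27.  K' ⊕ opad = bd 15 20 c6 4d.
Inner input = (K'⊕ipad) ∥ m = d7 7f 4a ac 27 ∥ e4 84 e5 b4 89.
Inner hash: even-index sum = 640 mod 256 = 128; odd-index sum = 893 mod 256 = 125 → 80 7d.
Outer input = (K'⊕opad) ∥ inner = bd 15 20 c6 4d ∥ 80 7d.
Outer hash (tag): even-index sum = 423 mod 256 = 167; odd-index sum = 347 mod 256 = 91 → a7 5b.

a75b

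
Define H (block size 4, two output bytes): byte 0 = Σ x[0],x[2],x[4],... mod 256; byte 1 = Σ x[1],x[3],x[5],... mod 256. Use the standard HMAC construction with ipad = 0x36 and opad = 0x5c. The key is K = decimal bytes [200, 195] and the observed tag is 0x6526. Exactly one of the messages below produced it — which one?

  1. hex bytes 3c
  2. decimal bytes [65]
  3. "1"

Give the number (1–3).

Key decimal bytes [200, 195] = c8 c3 is 2 bytes ≤ B = 4; zero-pad to 4 bytes: K' = c8 c3 00 00.
K' ⊕ ipad = fe f5 36 36; K' ⊕ opad = 94 9f 5c 5c.
m1: inner = H(fe f5 36 36 3c) = 70 2b; tag = H(94 9f 5c 5c 70 2b) = 6026
m2: inner = H(fe f5 36 36 41) = 75 2b; tag = H(94 9f 5c 5c 75 2b) = 6526 ← matches
m3: inner = H(fe f5 36 36 31) = 65 2b; tag = H(94 9f 5c 5c 65 2b) = 5526

2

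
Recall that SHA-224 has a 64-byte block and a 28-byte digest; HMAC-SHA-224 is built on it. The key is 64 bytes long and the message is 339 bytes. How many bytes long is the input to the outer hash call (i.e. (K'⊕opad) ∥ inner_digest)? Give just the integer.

92

Key is 64 ≤ 64 bytes, zero-padded: |K'| = 64.
Outer input = (K'⊕opad) ∥ H(inner) → 64 + 28 = 92 bytes.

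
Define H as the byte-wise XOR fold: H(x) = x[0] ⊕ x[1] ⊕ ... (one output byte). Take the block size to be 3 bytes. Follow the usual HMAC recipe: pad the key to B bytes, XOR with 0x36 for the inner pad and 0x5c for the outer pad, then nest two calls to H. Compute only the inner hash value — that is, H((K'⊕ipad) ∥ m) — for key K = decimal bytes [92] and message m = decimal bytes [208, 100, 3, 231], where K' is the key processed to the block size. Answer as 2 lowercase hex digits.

3a

Key decimal bytes [92] = 5c is 1 byte ≤ B = 3; zero-pad to 3 bytes: K' = 5c 00 00.
K' ⊕ ipad = 6a 36 36.
Inner input = 6a 36 36 ∥ d0 64 03 e7.
Inner hash: XOR 6a⊕36⊕36⊕d0⊕64⊕03⊕e7 = 3a.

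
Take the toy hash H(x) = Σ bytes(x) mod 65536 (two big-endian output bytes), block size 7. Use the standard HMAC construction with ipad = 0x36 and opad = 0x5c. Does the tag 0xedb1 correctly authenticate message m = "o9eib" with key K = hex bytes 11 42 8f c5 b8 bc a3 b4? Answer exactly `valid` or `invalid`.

invalid

Key hex bytes 11 42 8f c5 b8 bc a3 b4 is 8 bytes > B = 7, so hash it first: H(key) = 04 72, then zero-pad to 7 bytes: K' = 04 72 00 00 00 00 00.
K' ⊕ ipad = 32 44 36 36 36 36 36; K' ⊕ opad = 58 2e 5c 5c 5c 5c 5c.
Inner hash: sum = 50+68+54+54+54+54+54+111+57+101+105+98 = 860 → 03 5c.
Outer hash (recomputed tag): sum = 88+46+92+92+92+92+92+3+92 = 689 → 02 b1.
Recomputed tag = 02b1; claimed = edb1 → mismatch.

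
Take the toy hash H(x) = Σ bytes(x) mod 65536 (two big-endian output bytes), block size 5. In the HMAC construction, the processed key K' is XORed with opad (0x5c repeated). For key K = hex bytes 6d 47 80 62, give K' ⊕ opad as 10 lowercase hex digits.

311bdc3e5c

Key hex bytes 6d 47 80 62 is 4 bytes ≤ B = 5; zero-pad to 5 bytes: K' = 6d 47 80 62 00.
XOR each byte with 0x5c: 6d⊕5c=31, 47⊕5c=1b, 80⊕5c=dc, 62⊕5c=3e, 00⊕5c=5c.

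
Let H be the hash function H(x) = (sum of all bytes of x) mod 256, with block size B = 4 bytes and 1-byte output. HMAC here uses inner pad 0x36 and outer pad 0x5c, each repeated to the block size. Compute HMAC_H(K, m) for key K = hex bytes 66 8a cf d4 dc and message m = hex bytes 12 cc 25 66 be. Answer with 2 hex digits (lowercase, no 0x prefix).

69

Key hex bytes 66 8a cf d4 dc is 5 bytes > B = 4, so hash it first: H(key) = 6f, then zero-pad to 4 bytes: K' = 6f 00 00 00.
K' ⊕ ipad = 59 36 36 36.  K' ⊕ opad = 33 5c 5c 5c.
Inner input = (K'⊕ipad) ∥ m = 59 36 36 36 ∥ 12 cc 25 66 be.
Inner hash: sum = 89+54+54+54+18+204+37+102+190 = 802; mod 256 = 34 → 22.
Outer input = (K'⊕opad) ∥ inner = 33 5c 5c 5c ∥ 22.
Outer hash (tag): sum = 51+92+92+92+34 = 361; mod 256 = 105 → 69.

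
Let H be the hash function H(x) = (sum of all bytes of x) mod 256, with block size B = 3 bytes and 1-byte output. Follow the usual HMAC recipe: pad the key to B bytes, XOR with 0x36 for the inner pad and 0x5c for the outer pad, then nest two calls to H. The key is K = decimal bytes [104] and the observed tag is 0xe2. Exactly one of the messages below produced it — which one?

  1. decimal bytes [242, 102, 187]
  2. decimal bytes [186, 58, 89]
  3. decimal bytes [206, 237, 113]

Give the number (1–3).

3

Key decimal bytes [104] = 68 is 1 byte ≤ B = 3; zero-pad to 3 bytes: K' = 68 00 00.
K' ⊕ ipad = 5e 36 36; K' ⊕ opad = 34 5c 5c.
m1: inner = H(5e 36 36 f2 66 bb) = dd; tag = H(34 5c 5c dd) = c9
m2: inner = H(5e 36 36 ba 3a 59) = 17; tag = H(34 5c 5c 17) = 03
m3: inner = H(5e 36 36 ce ed 71) = f6; tag = H(34 5c 5c f6) = e2 ← matches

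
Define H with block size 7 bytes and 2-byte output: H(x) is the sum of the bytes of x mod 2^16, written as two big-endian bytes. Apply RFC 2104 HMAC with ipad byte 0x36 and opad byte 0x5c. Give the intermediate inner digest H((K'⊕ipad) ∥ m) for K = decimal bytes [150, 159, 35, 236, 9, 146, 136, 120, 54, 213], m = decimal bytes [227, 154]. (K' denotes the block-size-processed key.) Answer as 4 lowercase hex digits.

0399

Key decimal bytes [150, 159, 35, 236, 9, 146, 136, 120, 54, 213] = 96 9f 23 ec 09 92 88 78 36 d5 is 10 bytes > B = 7, so hash it first: H(key) = 04 ea, then zero-pad to 7 bytes: K' = 04 ea 00 00 00 00 00.
K' ⊕ ipad = 32 dc 36 36 36 36 36.
Inner input = 32 dc 36 36 36 36 36 ∥ e3 9a.
Inner hash: sum = 50+220+54+54+54+54+54+227+154 = 921 → 03 99.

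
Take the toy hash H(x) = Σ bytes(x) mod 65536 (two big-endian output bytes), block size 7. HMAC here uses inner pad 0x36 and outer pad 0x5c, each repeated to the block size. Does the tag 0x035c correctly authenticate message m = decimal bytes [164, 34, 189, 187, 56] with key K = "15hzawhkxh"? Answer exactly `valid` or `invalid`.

valid

Key "15hzawhkxh" = 31 35 68 7a 61 77 68 6b 78 68 is 10 bytes > B = 7, so hash it first: H(key) = 03 d3, then zero-pad to 7 bytes: K' = 03 d3 00 00 00 00 00.
K' ⊕ ipad = 35 e5 36 36 36 36 36; K' ⊕ opad = 5f 8f 5c 5c 5c 5c 5c.
Inner hash: sum = 53+229+54+54+54+54+54+164+34+189+187+56 = 1182 → 04 9e.
Outer hash (recomputed tag): sum = 95+143+92+92+92+92+92+4+158 = 860 → 03 5c.
Recomputed tag = 035c; claimed = 035c → match.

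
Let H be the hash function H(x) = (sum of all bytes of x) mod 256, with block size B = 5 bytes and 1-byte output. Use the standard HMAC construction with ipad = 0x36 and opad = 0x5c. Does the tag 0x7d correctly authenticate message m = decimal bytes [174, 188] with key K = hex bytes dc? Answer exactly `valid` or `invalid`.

Key hex bytes dc is 1 byte ≤ B = 5; zero-pad to 5 bytes: K' = dc 00 00 00 00.
K' ⊕ ipad = ea 36 36 36 36; K' ⊕ opad = 80 5c 5c 5c 5c.
Inner hash: sum = 234+54+54+54+54+174+188 = 812; mod 256 = 44 → 2c.
Outer hash (recomputed tag): sum = 128+92+92+92+92+44 = 540; mod 256 = 28 → 1c.
Recomputed tag = 1c; claimed = 7d → mismatch.

invalid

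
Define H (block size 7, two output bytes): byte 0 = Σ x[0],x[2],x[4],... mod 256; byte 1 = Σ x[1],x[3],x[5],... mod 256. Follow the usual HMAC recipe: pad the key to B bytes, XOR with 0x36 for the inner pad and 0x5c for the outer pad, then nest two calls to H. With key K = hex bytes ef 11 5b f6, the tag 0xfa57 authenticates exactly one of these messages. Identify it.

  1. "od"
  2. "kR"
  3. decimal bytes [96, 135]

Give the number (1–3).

2

Key hex bytes ef 11 5b f6 is 4 bytes ≤ B = 7; zero-pad to 7 bytes: K' = ef 11 5b f6 00 00 00.
K' ⊕ ipad = d9 27 6d c0 36 36 36; K' ⊕ opad = b3 4d 07 aa 5c 5c 5c.
m1: inner = H(d9 27 6d c0 36 36 36 6f 64) = 16 8c; tag = H(b3 4d 07 aa 5c 5c 5c 16 8c) = fe69
m2: inner = H(d9 27 6d c0 36 36 36 6b 52) = 04 88; tag = H(b3 4d 07 aa 5c 5c 5c 04 88) = fa57 ← matches
m3: inner = H(d9 27 6d c0 36 36 36 60 87) = 39 7d; tag = H(b3 4d 07 aa 5c 5c 5c 39 7d) = ef8c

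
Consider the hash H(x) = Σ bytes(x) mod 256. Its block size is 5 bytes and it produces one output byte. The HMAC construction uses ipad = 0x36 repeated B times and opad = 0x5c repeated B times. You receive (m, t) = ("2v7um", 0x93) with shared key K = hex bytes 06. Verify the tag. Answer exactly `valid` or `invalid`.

Key hex bytes 06 is 1 byte ≤ B = 5; zero-pad to 5 bytes: K' = 06 00 00 00 00.
K' ⊕ ipad = 30 36 36 36 36; K' ⊕ opad = 5a 5c 5c 5c 5c.
Inner hash: sum = 48+54+54+54+54+50+118+55+117+109 = 713; mod 256 = 201 → c9.
Outer hash (recomputed tag): sum = 90+92+92+92+92+201 = 659; mod 256 = 147 → 93.
Recomputed tag = 93; claimed = 93 → match.

valid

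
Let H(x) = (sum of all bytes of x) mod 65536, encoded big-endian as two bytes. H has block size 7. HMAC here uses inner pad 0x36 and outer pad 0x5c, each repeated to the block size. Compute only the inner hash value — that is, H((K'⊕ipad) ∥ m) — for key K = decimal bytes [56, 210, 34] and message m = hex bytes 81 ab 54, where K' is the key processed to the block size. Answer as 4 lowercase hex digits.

Key decimal bytes [56, 210, 34] = 38 d2 22 is 3 bytes ≤ B = 7; zero-pad to 7 bytes: K' = 38 d2 22 00 00 00 00.
K' ⊕ ipad = 0e e4 14 36 36 36 36.
Inner input = 0e e4 14 36 36 36 36 ∥ 81 ab 54.
Inner hash: sum = 14+228+20+54+54+54+54+129+171+84 = 862 → 03 5e.

035e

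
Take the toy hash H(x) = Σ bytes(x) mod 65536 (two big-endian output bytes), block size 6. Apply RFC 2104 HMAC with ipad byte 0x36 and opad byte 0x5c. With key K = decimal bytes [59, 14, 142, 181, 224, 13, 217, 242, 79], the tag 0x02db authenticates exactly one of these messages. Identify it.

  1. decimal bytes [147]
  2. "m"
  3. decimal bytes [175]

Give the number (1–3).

Key decimal bytes [59, 14, 142, 181, 224, 13, 217, 242, 79] = 3b 0e 8e b5 e0 0d d9 f2 4f is 9 bytes > B = 6, so hash it first: H(key) = 04 93, then zero-pad to 6 bytes: K' = 04 93 00 00 00 00.
K' ⊕ ipad = 32 a5 36 36 36 36; K' ⊕ opad = 58 cf 5c 5c 5c 5c.
m1: inner = H(32 a5 36 36 36 36 93) = 02 42; tag = H(58 cf 5c 5c 5c 5c 02 42) = 02db ← matches
m2: inner = H(32 a5 36 36 36 36 6d) = 02 1c; tag = H(58 cf 5c 5c 5c 5c 02 1c) = 02b5
m3: inner = H(32 a5 36 36 36 36 af) = 02 5e; tag = H(58 cf 5c 5c 5c 5c 02 5e) = 02f7

1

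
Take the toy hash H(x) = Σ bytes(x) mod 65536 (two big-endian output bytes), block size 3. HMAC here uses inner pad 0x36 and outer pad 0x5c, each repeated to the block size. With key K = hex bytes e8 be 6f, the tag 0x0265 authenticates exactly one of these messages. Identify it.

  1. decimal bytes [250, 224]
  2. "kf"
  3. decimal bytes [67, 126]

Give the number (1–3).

Key hex bytes e8 be 6f is exactly B = 3 bytes: K' = e8 be 6f.
K' ⊕ ipad = de 88 59; K' ⊕ opad = b4 e2 33.
m1: inner = H(de 88 59 fa e0) = 03 99; tag = H(b4 e2 33 03 99) = 0265 ← matches
m2: inner = H(de 88 59 6b 66) = 02 90; tag = H(b4 e2 33 02 90) = 025b
m3: inner = H(de 88 59 43 7e) = 02 80; tag = H(b4 e2 33 02 80) = 024b

1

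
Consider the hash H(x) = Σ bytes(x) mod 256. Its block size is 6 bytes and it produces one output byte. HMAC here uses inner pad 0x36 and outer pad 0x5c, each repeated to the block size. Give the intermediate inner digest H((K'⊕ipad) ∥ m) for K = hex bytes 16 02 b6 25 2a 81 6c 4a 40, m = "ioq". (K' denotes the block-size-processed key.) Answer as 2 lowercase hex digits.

Key hex bytes 16 02 b6 25 2a 81 6c 4a 40 is 9 bytes > B = 6, so hash it first: H(key) = 94, then zero-pad to 6 bytes: K' = 94 00 00 00 00 00.
K' ⊕ ipad = a2 36 36 36 36 36.
Inner input = a2 36 36 36 36 36 ∥ 69 6f 71.
Inner hash: sum = 162+54+54+54+54+54+105+111+113 = 761; mod 256 = 249 → f9.

f9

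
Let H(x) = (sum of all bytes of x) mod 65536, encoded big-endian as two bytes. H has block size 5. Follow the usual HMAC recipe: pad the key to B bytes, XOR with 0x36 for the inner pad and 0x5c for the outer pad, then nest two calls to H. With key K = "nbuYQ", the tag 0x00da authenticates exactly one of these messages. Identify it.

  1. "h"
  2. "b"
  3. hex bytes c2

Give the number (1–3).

Key "nbuYQ" = 6e 62 75 59 51 is exactly B = 5 bytes: K' = 6e 62 75 59 51.
K' ⊕ ipad = 58 54 43 6f 67; K' ⊕ opad = 32 3e 29 05 0d.
m1: inner = H(58 54 43 6f 67 68) = 02 2d; tag = H(32 3e 29 05 0d 02 2d) = 00da ← matches
m2: inner = H(58 54 43 6f 67 62) = 02 27; tag = H(32 3e 29 05 0d 02 27) = 00d4
m3: inner = H(58 54 43 6f 67 c2) = 02 87; tag = H(32 3e 29 05 0d 02 87) = 0134

1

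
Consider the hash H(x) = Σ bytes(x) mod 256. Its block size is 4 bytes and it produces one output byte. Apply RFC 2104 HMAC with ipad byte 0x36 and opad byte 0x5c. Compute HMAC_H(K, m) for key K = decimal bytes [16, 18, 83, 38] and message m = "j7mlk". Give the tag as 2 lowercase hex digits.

Key decimal bytes [16, 18, 83, 38] = 10 12 53 26 is exactly B = 4 bytes: K' = 10 12 53 26.
K' ⊕ ipad = 26 24 65 10.  K' ⊕ opad = 4c 4e 0f 7a.
Inner input = (K'⊕ipad) ∥ m = 26 24 65 10 ∥ 6a 37 6d 6c 6b.
Inner hash: sum = 38+36+101+16+106+55+109+108+107 = 676; mod 256 = 164 → a4.
Outer input = (K'⊕opad) ∥ inner = 4c 4e 0f 7a ∥ a4.
Outer hash (tag): sum = 76+78+15+122+164 = 455; mod 256 = 199 → c7.

c7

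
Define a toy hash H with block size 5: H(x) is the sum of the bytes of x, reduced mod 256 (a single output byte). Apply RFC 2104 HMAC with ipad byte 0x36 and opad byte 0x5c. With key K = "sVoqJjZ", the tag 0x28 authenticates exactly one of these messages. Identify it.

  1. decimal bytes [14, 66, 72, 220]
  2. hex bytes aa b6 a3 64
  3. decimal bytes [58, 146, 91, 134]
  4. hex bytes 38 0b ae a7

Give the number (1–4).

1

Key "sVoqJjZ" = 73 56 6f 71 4a 6a 5a is 7 bytes > B = 5, so hash it first: H(key) = b7, then zero-pad to 5 bytes: K' = b7 00 00 00 00.
K' ⊕ ipad = 81 36 36 36 36; K' ⊕ opad = eb 5c 5c 5c 5c.
m1: inner = H(81 36 36 36 36 0e 42 48 dc) = cd; tag = H(eb 5c 5c 5c 5c cd) = 28 ← matches
m2: inner = H(81 36 36 36 36 aa b6 a3 64) = c0; tag = H(eb 5c 5c 5c 5c c0) = 1b
m3: inner = H(81 36 36 36 36 3a 92 5b 86) = 06; tag = H(eb 5c 5c 5c 5c 06) = 61
m4: inner = H(81 36 36 36 36 38 0b ae a7) = f1; tag = H(eb 5c 5c 5c 5c f1) = 4c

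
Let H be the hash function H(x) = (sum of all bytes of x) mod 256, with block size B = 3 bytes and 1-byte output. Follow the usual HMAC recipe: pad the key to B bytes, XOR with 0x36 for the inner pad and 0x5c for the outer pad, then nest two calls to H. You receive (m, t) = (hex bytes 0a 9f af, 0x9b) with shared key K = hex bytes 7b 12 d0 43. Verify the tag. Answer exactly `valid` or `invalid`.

Key hex bytes 7b 12 d0 43 is 4 bytes > B = 3, so hash it first: H(key) = a0, then zero-pad to 3 bytes: K' = a0 00 00.
K' ⊕ ipad = 96 36 36; K' ⊕ opad = fc 5c 5c.
Inner hash: sum = 150+54+54+10+159+175 = 602; mod 256 = 90 → 5a.
Outer hash (recomputed tag): sum = 252+92+92+90 = 526; mod 256 = 14 → 0e.
Recomputed tag = 0e; claimed = 9b → mismatch.

invalid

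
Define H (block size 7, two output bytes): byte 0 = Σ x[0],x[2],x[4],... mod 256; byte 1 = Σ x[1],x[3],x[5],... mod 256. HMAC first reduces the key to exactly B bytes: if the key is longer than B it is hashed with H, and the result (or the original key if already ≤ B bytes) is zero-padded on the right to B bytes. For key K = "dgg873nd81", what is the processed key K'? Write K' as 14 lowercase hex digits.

|K| = 10 > B = 7, so first hash the key.
H(K): even-index sum = 424 mod 256 = 168; odd-index sum = 359 mod 256 = 103 → a8 67.
Zero-pad H(K) = a8 67 to 7 bytes: K' = a8 67 00 00 00 00 00.

a8670000000000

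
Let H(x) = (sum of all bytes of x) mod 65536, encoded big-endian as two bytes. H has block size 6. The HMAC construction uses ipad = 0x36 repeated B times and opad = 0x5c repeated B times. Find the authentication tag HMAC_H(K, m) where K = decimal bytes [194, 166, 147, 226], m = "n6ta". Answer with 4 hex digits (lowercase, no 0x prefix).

Key decimal bytes [194, 166, 147, 226] = c2 a6 93 e2 is 4 bytes ≤ B = 6; zero-pad to 6 bytes: K' = c2 a6 93 e2 00 00.
K' ⊕ ipad = f4 90 a5 d4 36 36.  K' ⊕ opad = 9e fa cf be 5c 5c.
Inner input = (K'⊕ipad) ∥ m = f4 90 a5 d4 36 36 ∥ 6e 36 74 61.
Inner hash: sum = 244+144+165+212+54+54+110+54+116+97 = 1250 → 04 e2.
Outer input = (K'⊕opad) ∥ inner = 9e fa cf be 5c 5c ∥ 04 e2.
Outer hash (tag): sum = 158+250+207+190+92+92+4+226 = 1219 → 04 c3.

04c3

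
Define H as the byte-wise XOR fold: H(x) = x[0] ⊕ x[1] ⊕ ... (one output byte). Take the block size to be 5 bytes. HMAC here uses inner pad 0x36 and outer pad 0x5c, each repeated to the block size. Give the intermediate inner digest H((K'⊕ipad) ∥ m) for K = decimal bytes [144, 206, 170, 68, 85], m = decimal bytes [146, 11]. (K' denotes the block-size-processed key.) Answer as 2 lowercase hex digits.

Key decimal bytes [144, 206, 170, 68, 85] = 90 ce aa 44 55 is exactly B = 5 bytes: K' = 90 ce aa 44 55.
K' ⊕ ipad = a6 f8 9c 72 63.
Inner input = a6 f8 9c 72 63 ∥ 92 0b.
Inner hash: XOR a6⊕f8⊕9c⊕72⊕63⊕92⊕0b = 4a.

4a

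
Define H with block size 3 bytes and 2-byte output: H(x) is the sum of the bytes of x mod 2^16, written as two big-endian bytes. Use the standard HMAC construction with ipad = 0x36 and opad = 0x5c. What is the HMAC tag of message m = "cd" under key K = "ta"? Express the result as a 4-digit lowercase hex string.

Key "ta" = 74 61 is 2 bytes ≤ B = 3; zero-pad to 3 bytes: K' = 74 61 00.
K' ⊕ ipad = 42 57 36.  K' ⊕ opad = 28 3d 5c.
Inner input = (K'⊕ipad) ∥ m = 42 57 36 ∥ 63 64.
Inner hash: sum = 66+87+54+99+100 = 406 → 01 96.
Outer input = (K'⊕opad) ∥ inner = 28 3d 5c ∥ 01 96.
Outer hash (tag): sum = 40+61+92+1+150 = 344 → 01 58.

0158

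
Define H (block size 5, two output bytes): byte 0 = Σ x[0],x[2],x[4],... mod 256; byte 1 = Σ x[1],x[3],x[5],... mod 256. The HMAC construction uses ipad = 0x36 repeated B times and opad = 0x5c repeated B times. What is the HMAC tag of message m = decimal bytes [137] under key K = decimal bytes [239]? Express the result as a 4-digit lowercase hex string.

60fd

Key decimal bytes [239] = ef is 1 byte ≤ B = 5; zero-pad to 5 bytes: K' = ef 00 00 00 00.
K' ⊕ ipad = d9 36 36 36 36.  K' ⊕ opad = b3 5c 5c 5c 5c.
Inner input = (K'⊕ipad) ∥ m = d9 36 36 36 36 ∥ 89.
Inner hash: even-index sum = 325 mod 256 = 69; odd-index sum = 245 mod 256 = 245 → 45 f5.
Outer input = (K'⊕opad) ∥ inner = b3 5c 5c 5c 5c ∥ 45 f5.
Outer hash (tag): even-index sum = 608 mod 256 = 96; odd-index sum = 253 mod 256 = 253 → 60 fd.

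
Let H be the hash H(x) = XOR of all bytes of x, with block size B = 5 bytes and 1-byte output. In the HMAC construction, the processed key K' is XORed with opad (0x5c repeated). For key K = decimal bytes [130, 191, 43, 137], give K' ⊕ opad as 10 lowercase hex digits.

dee377d55c

Key decimal bytes [130, 191, 43, 137] = 82 bf 2b 89 is 4 bytes ≤ B = 5; zero-pad to 5 bytes: K' = 82 bf 2b 89 00.
XOR each byte with 0x5c: 82⊕5c=de, bf⊕5c=e3, 2b⊕5c=77, 89⊕5c=d5, 00⊕5c=5c.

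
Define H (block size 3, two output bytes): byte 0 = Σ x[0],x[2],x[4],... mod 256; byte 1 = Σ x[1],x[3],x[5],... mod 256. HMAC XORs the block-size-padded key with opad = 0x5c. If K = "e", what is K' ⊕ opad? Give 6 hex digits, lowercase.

395c5c

Key "e" = 65 is 1 byte ≤ B = 3; zero-pad to 3 bytes: K' = 65 00 00.
XOR each byte with 0x5c: 65⊕5c=39, 00⊕5c=5c, 00⊕5c=5c.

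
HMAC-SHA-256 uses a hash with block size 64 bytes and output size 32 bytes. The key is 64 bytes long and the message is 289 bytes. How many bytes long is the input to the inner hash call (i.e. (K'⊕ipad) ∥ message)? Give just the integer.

353

Key is 64 ≤ 64 bytes, zero-padded: |K'| = 64.
Inner input = (K'⊕ipad) ∥ m → 64 + 289 = 353 bytes.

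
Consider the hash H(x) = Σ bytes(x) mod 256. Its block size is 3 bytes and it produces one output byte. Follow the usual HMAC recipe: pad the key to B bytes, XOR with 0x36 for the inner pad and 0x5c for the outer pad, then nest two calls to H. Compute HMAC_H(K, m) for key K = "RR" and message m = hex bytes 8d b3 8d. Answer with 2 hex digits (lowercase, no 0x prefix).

43

Key "RR" = 52 52 is 2 bytes ≤ B = 3; zero-pad to 3 bytes: K' = 52 52 00.
K' ⊕ ipad = 64 64 36.  K' ⊕ opad = 0e 0e 5c.
Inner input = (K'⊕ipad) ∥ m = 64 64 36 ∥ 8d b3 8d.
Inner hash: sum = 100+100+54+141+179+141 = 715; mod 256 = 203 → cb.
Outer input = (K'⊕opad) ∥ inner = 0e 0e 5c ∥ cb.
Outer hash (tag): sum = 14+14+92+203 = 323; mod 256 = 67 → 43.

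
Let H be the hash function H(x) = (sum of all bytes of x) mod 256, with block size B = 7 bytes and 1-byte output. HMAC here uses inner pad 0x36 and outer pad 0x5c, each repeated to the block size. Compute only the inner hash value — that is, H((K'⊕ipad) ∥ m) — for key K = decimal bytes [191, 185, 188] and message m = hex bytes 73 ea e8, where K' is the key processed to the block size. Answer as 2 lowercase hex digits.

Key decimal bytes [191, 185, 188] = bf b9 bc is 3 bytes ≤ B = 7; zero-pad to 7 bytes: K' = bf b9 bc 00 00 00 00.
K' ⊕ ipad = 89 8f 8a 36 36 36 36.
Inner input = 89 8f 8a 36 36 36 36 ∥ 73 ea e8.
Inner hash: sum = 137+143+138+54+54+54+54+115+234+232 = 1215; mod 256 = 191 → bf.

bf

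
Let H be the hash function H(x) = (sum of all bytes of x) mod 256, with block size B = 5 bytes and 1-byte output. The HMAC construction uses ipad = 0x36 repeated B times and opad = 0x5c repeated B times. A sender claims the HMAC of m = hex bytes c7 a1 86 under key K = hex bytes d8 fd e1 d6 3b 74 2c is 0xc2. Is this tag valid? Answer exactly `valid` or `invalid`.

Key hex bytes d8 fd e1 d6 3b 74 2c is 7 bytes > B = 5, so hash it first: H(key) = 67, then zero-pad to 5 bytes: K' = 67 00 00 00 00.
K' ⊕ ipad = 51 36 36 36 36; K' ⊕ opad = 3b 5c 5c 5c 5c.
Inner hash: sum = 81+54+54+54+54+199+161+134 = 791; mod 256 = 23 → 17.
Outer hash (recomputed tag): sum = 59+92+92+92+92+23 = 450; mod 256 = 194 → c2.
Recomputed tag = c2; claimed = c2 → match.

valid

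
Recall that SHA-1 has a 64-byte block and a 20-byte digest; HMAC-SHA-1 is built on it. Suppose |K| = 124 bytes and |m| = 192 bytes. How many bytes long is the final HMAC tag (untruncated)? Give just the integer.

The tag is one SHA-1 digest: 20 bytes.

20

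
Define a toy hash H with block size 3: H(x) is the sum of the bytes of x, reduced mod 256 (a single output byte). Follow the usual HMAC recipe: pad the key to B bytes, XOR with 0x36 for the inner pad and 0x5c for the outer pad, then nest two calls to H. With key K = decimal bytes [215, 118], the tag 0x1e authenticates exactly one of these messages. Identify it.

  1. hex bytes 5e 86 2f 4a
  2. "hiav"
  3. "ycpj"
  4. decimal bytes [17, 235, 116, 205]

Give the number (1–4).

3

Key decimal bytes [215, 118] = d7 76 is 2 bytes ≤ B = 3; zero-pad to 3 bytes: K' = d7 76 00.
K' ⊕ ipad = e1 40 36; K' ⊕ opad = 8b 2a 5c.
m1: inner = H(e1 40 36 5e 86 2f 4a) = b4; tag = H(8b 2a 5c b4) = c5
m2: inner = H(e1 40 36 68 69 61 76) = ff; tag = H(8b 2a 5c ff) = 10
m3: inner = H(e1 40 36 79 63 70 6a) = 0d; tag = H(8b 2a 5c 0d) = 1e ← matches
m4: inner = H(e1 40 36 11 eb 74 cd) = 94; tag = H(8b 2a 5c 94) = a5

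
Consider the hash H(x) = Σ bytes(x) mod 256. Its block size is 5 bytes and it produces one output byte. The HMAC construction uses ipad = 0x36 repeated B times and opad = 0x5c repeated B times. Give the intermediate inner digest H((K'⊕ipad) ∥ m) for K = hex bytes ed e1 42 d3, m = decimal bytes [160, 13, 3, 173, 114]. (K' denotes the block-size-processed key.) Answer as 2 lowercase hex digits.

10

Key hex bytes ed e1 42 d3 is 4 bytes ≤ B = 5; zero-pad to 5 bytes: K' = ed e1 42 d3 00.
K' ⊕ ipad = db d7 74 e5 36.
Inner input = db d7 74 e5 36 ∥ a0 0d 03 ad 72.
Inner hash: sum = 219+215+116+229+54+160+13+3+173+114 = 1296; mod 256 = 16 → 10.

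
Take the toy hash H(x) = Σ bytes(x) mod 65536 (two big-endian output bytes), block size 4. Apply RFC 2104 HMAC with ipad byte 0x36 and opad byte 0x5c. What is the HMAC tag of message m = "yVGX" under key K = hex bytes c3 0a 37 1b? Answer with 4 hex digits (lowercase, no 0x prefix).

Key hex bytes c3 0a 37 1b is exactly B = 4 bytes: K' = c3 0a 37 1b.
K' ⊕ ipad = f5 3c 01 2d.  K' ⊕ opad = 9f 56 6b 47.
Inner input = (K'⊕ipad) ∥ m = f5 3c 01 2d ∥ 79 56 47 58.
Inner hash: sum = 245+60+1+45+121+86+71+88 = 717 → 02 cd.
Outer input = (K'⊕opad) ∥ inner = 9f 56 6b 47 ∥ 02 cd.
Outer hash (tag): sum = 159+86+107+71+2+205 = 630 → 02 76.

0276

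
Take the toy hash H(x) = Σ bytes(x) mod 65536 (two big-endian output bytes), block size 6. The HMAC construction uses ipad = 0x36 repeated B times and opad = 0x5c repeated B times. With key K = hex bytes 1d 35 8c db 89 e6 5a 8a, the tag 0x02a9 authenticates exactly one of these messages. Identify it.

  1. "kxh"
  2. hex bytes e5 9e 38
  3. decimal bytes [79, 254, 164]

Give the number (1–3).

1

Key hex bytes 1d 35 8c db 89 e6 5a 8a is 8 bytes > B = 6, so hash it first: H(key) = 04 0c, then zero-pad to 6 bytes: K' = 04 0c 00 00 00 00.
K' ⊕ ipad = 32 3a 36 36 36 36; K' ⊕ opad = 58 50 5c 5c 5c 5c.
m1: inner = H(32 3a 36 36 36 36 6b 78 68) = 02 8f; tag = H(58 50 5c 5c 5c 5c 02 8f) = 02a9 ← matches
m2: inner = H(32 3a 36 36 36 36 e5 9e 38) = 02 ff; tag = H(58 50 5c 5c 5c 5c 02 ff) = 0319
m3: inner = H(32 3a 36 36 36 36 4f fe a4) = 03 35; tag = H(58 50 5c 5c 5c 5c 03 35) = 0250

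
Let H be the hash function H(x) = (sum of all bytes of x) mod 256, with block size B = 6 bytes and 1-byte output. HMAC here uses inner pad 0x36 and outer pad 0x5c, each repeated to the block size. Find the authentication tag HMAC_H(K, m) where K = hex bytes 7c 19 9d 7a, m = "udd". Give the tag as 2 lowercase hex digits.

Key hex bytes 7c 19 9d 7a is 4 bytes ≤ B = 6; zero-pad to 6 bytes: K' = 7c 19 9d 7a 00 00.
K' ⊕ ipad = 4a 2f ab 4c 36 36.  K' ⊕ opad = 20 45 c1 26 5c 5c.
Inner input = (K'⊕ipad) ∥ m = 4a 2f ab 4c 36 36 ∥ 75 64 64.
Inner hash: sum = 74+47+171+76+54+54+117+100+100 = 793; mod 256 = 25 → 19.
Outer input = (K'⊕opad) ∥ inner = 20 45 c1 26 5c 5c ∥ 19.
Outer hash (tag): sum = 32+69+193+38+92+92+25 = 541; mod 256 = 29 → 1d.

1d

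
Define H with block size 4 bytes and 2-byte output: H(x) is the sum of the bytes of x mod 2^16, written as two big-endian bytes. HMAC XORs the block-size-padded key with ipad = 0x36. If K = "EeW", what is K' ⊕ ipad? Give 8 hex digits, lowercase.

Key "EeW" = 45 65 57 is 3 bytes ≤ B = 4; zero-pad to 4 bytes: K' = 45 65 57 00.
XOR each byte with 0x36: 45⊕36=73, 65⊕36=53, 57⊕36=61, 00⊕36=36.

73536136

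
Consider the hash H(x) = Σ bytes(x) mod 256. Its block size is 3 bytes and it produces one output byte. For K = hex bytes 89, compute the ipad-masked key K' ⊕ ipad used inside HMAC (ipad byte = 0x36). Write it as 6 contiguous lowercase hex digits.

Key hex bytes 89 is 1 byte ≤ B = 3; zero-pad to 3 bytes: K' = 89 00 00.
XOR each byte with 0x36: 89⊕36=bf, 00⊕36=36, 00⊕36=36.

bf3636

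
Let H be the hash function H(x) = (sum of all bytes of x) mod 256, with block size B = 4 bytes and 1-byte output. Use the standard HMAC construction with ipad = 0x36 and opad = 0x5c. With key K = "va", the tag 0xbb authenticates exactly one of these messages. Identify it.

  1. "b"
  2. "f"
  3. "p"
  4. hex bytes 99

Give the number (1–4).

Key "va" = 76 61 is 2 bytes ≤ B = 4; zero-pad to 4 bytes: K' = 76 61 00 00.
K' ⊕ ipad = 40 57 36 36; K' ⊕ opad = 2a 3d 5c 5c.
m1: inner = H(40 57 36 36 62) = 65; tag = H(2a 3d 5c 5c 65) = 84
m2: inner = H(40 57 36 36 66) = 69; tag = H(2a 3d 5c 5c 69) = 88
m3: inner = H(40 57 36 36 70) = 73; tag = H(2a 3d 5c 5c 73) = 92
m4: inner = H(40 57 36 36 99) = 9c; tag = H(2a 3d 5c 5c 9c) = bb ← matches

4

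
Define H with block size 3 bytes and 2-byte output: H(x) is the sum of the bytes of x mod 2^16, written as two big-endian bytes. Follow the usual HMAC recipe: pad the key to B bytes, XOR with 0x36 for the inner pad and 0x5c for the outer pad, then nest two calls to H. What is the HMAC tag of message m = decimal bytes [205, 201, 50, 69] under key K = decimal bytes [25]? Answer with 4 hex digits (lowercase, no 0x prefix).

Key decimal bytes [25] = 19 is 1 byte ≤ B = 3; zero-pad to 3 bytes: K' = 19 00 00.
K' ⊕ ipad = 2f 36 36.  K' ⊕ opad = 45 5c 5c.
Inner input = (K'⊕ipad) ∥ m = 2f 36 36 ∥ cd c9 32 45.
Inner hash: sum = 47+54+54+205+201+50+69 = 680 → 02 a8.
Outer input = (K'⊕opad) ∥ inner = 45 5c 5c ∥ 02 a8.
Outer hash (tag): sum = 69+92+92+2+168 = 423 → 01 a7.

01a7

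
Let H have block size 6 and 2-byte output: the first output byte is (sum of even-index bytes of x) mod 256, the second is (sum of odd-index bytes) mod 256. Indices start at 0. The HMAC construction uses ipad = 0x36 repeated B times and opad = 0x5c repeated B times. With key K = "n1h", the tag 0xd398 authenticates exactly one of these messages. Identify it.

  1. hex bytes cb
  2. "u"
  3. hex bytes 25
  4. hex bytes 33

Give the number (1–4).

Key "n1h" = 6e 31 68 is 3 bytes ≤ B = 6; zero-pad to 6 bytes: K' = 6e 31 68 00 00 00.
K' ⊕ ipad = 58 07 5e 36 36 36; K' ⊕ opad = 32 6d 34 5c 5c 5c.
m1: inner = H(58 07 5e 36 36 36 cb) = b7 73; tag = H(32 6d 34 5c 5c 5c b7 73) = 7998
m2: inner = H(58 07 5e 36 36 36 75) = 61 73; tag = H(32 6d 34 5c 5c 5c 61 73) = 2398
m3: inner = H(58 07 5e 36 36 36 25) = 11 73; tag = H(32 6d 34 5c 5c 5c 11 73) = d398 ← matches
m4: inner = H(58 07 5e 36 36 36 33) = 1f 73; tag = H(32 6d 34 5c 5c 5c 1f 73) = e198

3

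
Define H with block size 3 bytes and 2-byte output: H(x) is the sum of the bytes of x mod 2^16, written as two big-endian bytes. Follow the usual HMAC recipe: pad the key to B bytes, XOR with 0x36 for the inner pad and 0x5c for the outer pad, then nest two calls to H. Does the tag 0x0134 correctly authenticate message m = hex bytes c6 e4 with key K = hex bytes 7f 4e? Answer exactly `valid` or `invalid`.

Key hex bytes 7f 4e is 2 bytes ≤ B = 3; zero-pad to 3 bytes: K' = 7f 4e 00.
K' ⊕ ipad = 49 78 36; K' ⊕ opad = 23 12 5c.
Inner hash: sum = 73+120+54+198+228 = 673 → 02 a1.
Outer hash (recomputed tag): sum = 35+18+92+2+161 = 308 → 01 34.
Recomputed tag = 0134; claimed = 0134 → match.

valid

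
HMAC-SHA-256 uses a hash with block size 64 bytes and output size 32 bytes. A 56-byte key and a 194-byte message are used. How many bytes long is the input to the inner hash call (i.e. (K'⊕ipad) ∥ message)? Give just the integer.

258

Key is 56 ≤ 64 bytes, zero-padded: |K'| = 64.
Inner input = (K'⊕ipad) ∥ m → 64 + 194 = 258 bytes.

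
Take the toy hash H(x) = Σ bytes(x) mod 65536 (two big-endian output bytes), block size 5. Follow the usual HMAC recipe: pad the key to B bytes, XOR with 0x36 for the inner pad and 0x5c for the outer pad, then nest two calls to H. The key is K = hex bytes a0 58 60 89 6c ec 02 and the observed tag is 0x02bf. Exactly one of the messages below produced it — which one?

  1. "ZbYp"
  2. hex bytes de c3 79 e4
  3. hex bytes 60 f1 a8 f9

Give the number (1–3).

Key hex bytes a0 58 60 89 6c ec 02 is 7 bytes > B = 5, so hash it first: H(key) = 03 3b, then zero-pad to 5 bytes: K' = 03 3b 00 00 00.
K' ⊕ ipad = 35 0d 36 36 36; K' ⊕ opad = 5f 67 5c 5c 5c.
m1: inner = H(35 0d 36 36 36 5a 62 59 70) = 02 69; tag = H(5f 67 5c 5c 5c 02 69) = 0245
m2: inner = H(35 0d 36 36 36 de c3 79 e4) = 03 e2; tag = H(5f 67 5c 5c 5c 03 e2) = 02bf ← matches
m3: inner = H(35 0d 36 36 36 60 f1 a8 f9) = 03 d6; tag = H(5f 67 5c 5c 5c 03 d6) = 02b3

2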